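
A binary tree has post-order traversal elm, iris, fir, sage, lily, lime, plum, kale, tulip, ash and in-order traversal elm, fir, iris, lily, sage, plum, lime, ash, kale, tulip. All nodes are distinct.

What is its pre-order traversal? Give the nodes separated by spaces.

ash plum lily fir elm iris sage lime tulip kale

The last element of post-order is the root; it splits in-order into left and right subtrees.
Root ash: left subtree has 7 nodes {elm, fir, iris, lily, sage, plum, lime}, right has 2 {kale, tulip}.
  Root plum: left subtree has 5 nodes {elm, fir, iris, lily, sage}, right has 1 {lime}.
    Root lily: left subtree has 3 nodes {elm, fir, iris}, right has 1 {sage}.
      Root fir: left subtree has 1 node {elm}, right has 1 {iris}.
  Root tulip: left subtree has 1 node {kale}, right has 0 { }.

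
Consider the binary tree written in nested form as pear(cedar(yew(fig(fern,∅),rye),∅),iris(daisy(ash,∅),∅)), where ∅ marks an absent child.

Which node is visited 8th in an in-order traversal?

In-order visits the left subtree, then the node, then the right subtree.
At pear: go left to cedar.
  At cedar: go left to yew.
    At yew: go left to fig.
      At fig: go left to fern.
        fern is a leaf — visit fern.
      Visit fig.
      At fig: no right child.
    Visit yew.
    At yew: go right to rye.
      rye is a leaf — visit rye.
  Visit cedar.
  At cedar: no right child.
Visit pear.
At pear: go right to iris.
  At iris: go left to daisy.
    At daisy: go left to ash.
      ash is a leaf — visit ash.
    Visit daisy.
    At daisy: no right child.
  Visit iris.
  At iris: no right child.
Full in-order sequence: fern, fig, yew, rye, cedar, pear, ash, daisy, iris.

daisy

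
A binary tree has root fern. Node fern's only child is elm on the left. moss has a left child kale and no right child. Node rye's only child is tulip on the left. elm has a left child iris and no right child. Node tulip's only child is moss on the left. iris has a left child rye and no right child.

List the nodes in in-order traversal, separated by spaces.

kale moss tulip rye iris elm fern

In-order visits the left subtree, then the node, then the right subtree.
At fern: go left to elm.
  At elm: go left to iris.
    At iris: go left to rye.
      At rye: go left to tulip.
        At tulip: go left to moss.
          At moss: go left to kale.
            kale is a leaf — visit kale.
          Visit moss.
          At moss: no right child.
        Visit tulip.
        At tulip: no right child.
      Visit rye.
      At rye: no right child.
    Visit iris.
    At iris: no right child.
  Visit elm.
  At elm: no right child.
Visit fern.
At fern: no right child.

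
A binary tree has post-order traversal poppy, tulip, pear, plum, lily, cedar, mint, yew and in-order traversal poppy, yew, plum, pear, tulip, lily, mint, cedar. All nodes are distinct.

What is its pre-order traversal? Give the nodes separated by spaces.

The last element of post-order is the root; it splits in-order into left and right subtrees.
Root yew: left subtree has 1 node {poppy}, right has 6 {plum, pear, tulip, lily, mint, cedar}.
  Root mint: left subtree has 4 nodes {plum, pear, tulip, lily}, right has 1 {cedar}.
    Root lily: left subtree has 3 nodes {plum, pear, tulip}, right has 0 { }.
      Root plum: left subtree has 0 nodes { }, right has 2 {pear, tulip}.
        Root pear: left subtree has 0 nodes { }, right has 1 {tulip}.

yew poppy mint lily plum pear tulip cedar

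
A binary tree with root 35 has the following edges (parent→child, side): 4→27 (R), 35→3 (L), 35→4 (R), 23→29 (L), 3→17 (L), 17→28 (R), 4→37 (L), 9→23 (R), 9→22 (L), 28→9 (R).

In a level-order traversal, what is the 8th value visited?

9

Level-order visits nodes level by level from the root, left to right within each level.
Level 0: 35
Level 1: 3, 4
Level 2: 17, 37, 27
Level 3: 28
Level 4: 9
Level 5: 22, 23
Level 6: 29
Full level-order sequence: 35, 3, 4, 17, 37, 27, 28, 9, 22, 23, 29.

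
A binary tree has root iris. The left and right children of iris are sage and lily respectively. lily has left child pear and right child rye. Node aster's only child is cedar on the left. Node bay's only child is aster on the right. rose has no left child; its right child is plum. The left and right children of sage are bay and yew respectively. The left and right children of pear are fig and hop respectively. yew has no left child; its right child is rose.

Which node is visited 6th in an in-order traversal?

rose

In-order visits the left subtree, then the node, then the right subtree.
At iris: go left to sage.
  At sage: go left to bay.
    At bay: no left child.
    Visit bay.
    At bay: go right to aster.
      At aster: go left to cedar.
        cedar is a leaf — visit cedar.
      Visit aster.
      At aster: no right child.
  Visit sage.
  At sage: go right to yew.
    At yew: no left child.
    Visit yew.
    At yew: go right to rose.
      At rose: no left child.
      Visit rose.
      At rose: go right to plum.
        plum is a leaf — visit plum.
Visit iris.
At iris: go right to lily.
  At lily: go left to pear.
    At pear: go left to fig.
      fig is a leaf — visit fig.
    Visit pear.
    At pear: go right to hop.
      hop is a leaf — visit hop.
  Visit lily.
  At lily: go right to rye.
    rye is a leaf — visit rye.
Full in-order sequence: bay, cedar, aster, sage, yew, rose, plum, iris, fig, pear, hop, lily, rye.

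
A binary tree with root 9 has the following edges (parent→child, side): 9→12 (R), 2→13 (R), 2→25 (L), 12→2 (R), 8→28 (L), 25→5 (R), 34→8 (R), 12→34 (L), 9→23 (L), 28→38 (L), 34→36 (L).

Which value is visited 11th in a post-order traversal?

12

Post-order visits the left subtree, then the right subtree, then the node.
At 9: go left to 23.
  23 is a leaf — visit 23.
At 9: go right to 12.
  At 12: go left to 34.
    At 34: go left to 36.
      36 is a leaf — visit 36.
    At 34: go right to 8.
      At 8: go left to 28.
        At 28: go left to 38.
          38 is a leaf — visit 38.
        At 28: no right child.
        Visit 28.
      At 8: no right child.
      Visit 8.
    Visit 34.
  At 12: go right to 2.
    At 2: go left to 25.
      At 25: no left child.
      At 25: go right to 5.
        5 is a leaf — visit 5.
      Visit 25.
    At 2: go right to 13.
      13 is a leaf — visit 13.
    Visit 2.
  Visit 12.
Visit 9.
Full post-order sequence: 23, 36, 38, 28, 8, 34, 5, 25, 13, 2, 12, 9.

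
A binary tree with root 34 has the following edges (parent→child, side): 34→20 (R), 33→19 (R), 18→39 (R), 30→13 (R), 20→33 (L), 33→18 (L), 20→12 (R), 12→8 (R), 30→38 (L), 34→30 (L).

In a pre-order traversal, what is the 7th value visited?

Pre-order visits the node, then its left subtree, then its right subtree.
Visit 34.
At 34: go left to 30.
  Visit 30.
  At 30: go left to 38.
    38 is a leaf — visit 38.
  At 30: go right to 13.
    13 is a leaf — visit 13.
At 34: go right to 20.
  Visit 20.
  At 20: go left to 33.
    Visit 33.
    At 33: go left to 18.
      Visit 18.
      At 18: no left child.
      At 18: go right to 39.
        39 is a leaf — visit 39.
    At 33: go right to 19.
      19 is a leaf — visit 19.
  At 20: go right to 12.
    Visit 12.
    At 12: no left child.
    At 12: go right to 8.
      8 is a leaf — visit 8.
Full pre-order sequence: 34, 30, 38, 13, 20, 33, 18, 39, 19, 12, 8.

18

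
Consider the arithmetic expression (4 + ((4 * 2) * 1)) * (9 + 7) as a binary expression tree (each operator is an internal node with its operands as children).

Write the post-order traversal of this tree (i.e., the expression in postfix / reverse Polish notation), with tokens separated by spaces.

4 4 2 * 1 * + 9 7 + *

Post-order on an expression tree gives postfix notation: for each operator, emit left operand, right operand, then the operator.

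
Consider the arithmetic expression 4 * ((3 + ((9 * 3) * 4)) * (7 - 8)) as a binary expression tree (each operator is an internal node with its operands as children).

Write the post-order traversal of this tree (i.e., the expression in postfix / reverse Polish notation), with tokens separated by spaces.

Post-order on an expression tree gives postfix notation: for each operator, emit left operand, right operand, then the operator.

4 3 9 3 * 4 * + 7 8 - * *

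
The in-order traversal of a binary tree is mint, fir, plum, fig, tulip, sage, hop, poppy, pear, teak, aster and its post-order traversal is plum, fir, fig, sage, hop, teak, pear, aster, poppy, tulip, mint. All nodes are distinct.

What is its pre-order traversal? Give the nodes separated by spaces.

mint tulip fig fir plum poppy hop sage aster pear teak

The last element of post-order is the root; it splits in-order into left and right subtrees.
Root mint: left subtree has 0 nodes { }, right has 10 {fir, plum, fig, tulip, sage, hop, poppy, pear, teak, aster}.
  Root tulip: left subtree has 3 nodes {fir, plum, fig}, right has 6 {sage, hop, poppy, pear, teak, aster}.
    Root fig: left subtree has 2 nodes {fir, plum}, right has 0 { }.
      Root fir: left subtree has 0 nodes { }, right has 1 {plum}.
    Root poppy: left subtree has 2 nodes {sage, hop}, right has 3 {pear, teak, aster}.
      Root hop: left subtree has 1 node {sage}, right has 0 { }.
      Root aster: left subtree has 2 nodes {pear, teak}, right has 0 { }.
        Root pear: left subtree has 0 nodes { }, right has 1 {teak}.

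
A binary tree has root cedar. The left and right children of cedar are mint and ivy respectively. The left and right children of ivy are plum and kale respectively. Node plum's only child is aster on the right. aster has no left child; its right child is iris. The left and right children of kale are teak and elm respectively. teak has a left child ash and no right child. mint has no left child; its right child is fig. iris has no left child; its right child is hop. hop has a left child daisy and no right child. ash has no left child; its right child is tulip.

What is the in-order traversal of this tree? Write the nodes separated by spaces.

mint fig cedar plum aster iris daisy hop ivy ash tulip teak kale elm

In-order visits the left subtree, then the node, then the right subtree.
At cedar: go left to mint.
  At mint: no left child.
  Visit mint.
  At mint: go right to fig.
    fig is a leaf — visit fig.
Visit cedar.
At cedar: go right to ivy.
  At ivy: go left to plum.
    At plum: no left child.
    Visit plum.
    At plum: go right to aster.
      At aster: no left child.
      Visit aster.
      At aster: go right to iris.
        At iris: no left child.
        Visit iris.
        At iris: go right to hop.
          At hop: go left to daisy.
            daisy is a leaf — visit daisy.
          Visit hop.
          At hop: no right child.
  Visit ivy.
  At ivy: go right to kale.
    At kale: go left to teak.
      At teak: go left to ash.
        At ash: no left child.
        Visit ash.
        At ash: go right to tulip.
          tulip is a leaf — visit tulip.
      Visit teak.
      At teak: no right child.
    Visit kale.
    At kale: go right to elm.
      elm is a leaf — visit elm.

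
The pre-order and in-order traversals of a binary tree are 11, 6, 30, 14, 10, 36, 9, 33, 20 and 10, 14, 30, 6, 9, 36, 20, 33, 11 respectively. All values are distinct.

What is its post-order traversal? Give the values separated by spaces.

10 14 30 9 20 33 36 6 11

The first element of pre-order is the root; it splits in-order into left and right subtrees.
Root 11: left subtree has 8 nodes {10, 14, 30, 6, 9, 36, 20, 33}, right has 0 { }.
  Root 6: left subtree has 3 nodes {10, 14, 30}, right has 4 {9, 36, 20, 33}.
    Root 30: left subtree has 2 nodes {10, 14}, right has 0 { }.
      Root 14: left subtree has 1 node {10}, right has 0 { }.
    Root 36: left subtree has 1 node {9}, right has 2 {20, 33}.
      Root 33: left subtree has 1 node {20}, right has 0 { }.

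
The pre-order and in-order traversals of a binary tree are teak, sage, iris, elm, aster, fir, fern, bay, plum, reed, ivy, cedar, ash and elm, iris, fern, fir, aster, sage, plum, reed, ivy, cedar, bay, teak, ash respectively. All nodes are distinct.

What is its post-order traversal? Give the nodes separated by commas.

The first element of pre-order is the root; it splits in-order into left and right subtrees.
Root teak: left subtree has 11 nodes {elm, iris, fern, fir, aster, sage, plum, reed, ivy, cedar, bay}, right has 1 {ash}.
  Root sage: left subtree has 5 nodes {elm, iris, fern, fir, aster}, right has 5 {plum, reed, ivy, cedar, bay}.
    Root iris: left subtree has 1 node {elm}, right has 3 {fern, fir, aster}.
      Root aster: left subtree has 2 nodes {fern, fir}, right has 0 { }.
        Root fir: left subtree has 1 node {fern}, right has 0 { }.
    Root bay: left subtree has 4 nodes {plum, reed, ivy, cedar}, right has 0 { }.
      Root plum: left subtree has 0 nodes { }, right has 3 {reed, ivy, cedar}.
        Root reed: left subtree has 0 nodes { }, right has 2 {ivy, cedar}.
          Root ivy: left subtree has 0 nodes { }, right has 1 {cedar}.

elm, fern, fir, aster, iris, cedar, ivy, reed, plum, bay, sage, ash, teak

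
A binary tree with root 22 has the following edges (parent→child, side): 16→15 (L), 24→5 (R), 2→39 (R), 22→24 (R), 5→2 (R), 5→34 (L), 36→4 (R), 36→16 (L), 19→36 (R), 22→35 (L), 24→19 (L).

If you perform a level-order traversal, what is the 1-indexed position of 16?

Level-order visits nodes level by level from the root, left to right within each level.
Level 0: 22
Level 1: 35, 24
Level 2: 19, 5
Level 3: 36, 34, 2
Level 4: 16, 4, 39
Level 5: 15
Full level-order sequence: 22, 35, 24, 19, 5, 36, 34, 2, 16, 4, 39, 15.

9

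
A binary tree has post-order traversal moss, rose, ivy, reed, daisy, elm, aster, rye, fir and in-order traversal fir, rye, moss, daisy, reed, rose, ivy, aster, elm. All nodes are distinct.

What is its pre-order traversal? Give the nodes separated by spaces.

The last element of post-order is the root; it splits in-order into left and right subtrees.
Root fir: left subtree has 0 nodes { }, right has 8 {rye, moss, daisy, reed, rose, ivy, aster, elm}.
  Root rye: left subtree has 0 nodes { }, right has 7 {moss, daisy, reed, rose, ivy, aster, elm}.
    Root aster: left subtree has 5 nodes {moss, daisy, reed, rose, ivy}, right has 1 {elm}.
      Root daisy: left subtree has 1 node {moss}, right has 3 {reed, rose, ivy}.
        Root reed: left subtree has 0 nodes { }, right has 2 {rose, ivy}.
          Root ivy: left subtree has 1 node {rose}, right has 0 { }.

fir rye aster daisy moss reed ivy rose elm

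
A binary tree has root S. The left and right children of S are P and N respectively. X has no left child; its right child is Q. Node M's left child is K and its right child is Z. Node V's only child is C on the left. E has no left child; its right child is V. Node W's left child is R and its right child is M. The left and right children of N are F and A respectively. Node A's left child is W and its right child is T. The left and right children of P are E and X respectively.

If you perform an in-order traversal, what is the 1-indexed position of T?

16

In-order visits the left subtree, then the node, then the right subtree.
At S: go left to P.
  At P: go left to E.
    At E: no left child.
    Visit E.
    At E: go right to V.
      At V: go left to C.
        C is a leaf — visit C.
      Visit V.
      At V: no right child.
  Visit P.
  At P: go right to X.
    At X: no left child.
    Visit X.
    At X: go right to Q.
      Q is a leaf — visit Q.
Visit S.
At S: go right to N.
  At N: go left to F.
    F is a leaf — visit F.
  Visit N.
  At N: go right to A.
    At A: go left to W.
      At W: go left to R.
        R is a leaf — visit R.
      Visit W.
      At W: go right to M.
        At M: go left to K.
          K is a leaf — visit K.
        Visit M.
        At M: go right to Z.
          Z is a leaf — visit Z.
    Visit A.
    At A: go right to T.
      T is a leaf — visit T.
Full in-order sequence: E, C, V, P, X, Q, S, F, N, R, W, K, M, Z, A, T.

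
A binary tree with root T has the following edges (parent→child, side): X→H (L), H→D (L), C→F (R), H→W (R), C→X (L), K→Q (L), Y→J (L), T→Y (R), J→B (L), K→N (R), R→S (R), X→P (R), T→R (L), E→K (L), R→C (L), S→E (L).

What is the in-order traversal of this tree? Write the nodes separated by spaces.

D H W X P C F R Q K N E S T B J Y

In-order visits the left subtree, then the node, then the right subtree.
At T: go left to R.
  At R: go left to C.
    At C: go left to X.
      At X: go left to H.
        At H: go left to D.
          D is a leaf — visit D.
        Visit H.
        At H: go right to W.
          W is a leaf — visit W.
      Visit X.
      At X: go right to P.
        P is a leaf — visit P.
    Visit C.
    At C: go right to F.
      F is a leaf — visit F.
  Visit R.
  At R: go right to S.
    At S: go left to E.
      At E: go left to K.
        At K: go left to Q.
          Q is a leaf — visit Q.
        Visit K.
        At K: go right to N.
          N is a leaf — visit N.
      Visit E.
      At E: no right child.
    Visit S.
    At S: no right child.
Visit T.
At T: go right to Y.
  At Y: go left to J.
    At J: go left to B.
      B is a leaf — visit B.
    Visit J.
    At J: no right child.
  Visit Y.
  At Y: no right child.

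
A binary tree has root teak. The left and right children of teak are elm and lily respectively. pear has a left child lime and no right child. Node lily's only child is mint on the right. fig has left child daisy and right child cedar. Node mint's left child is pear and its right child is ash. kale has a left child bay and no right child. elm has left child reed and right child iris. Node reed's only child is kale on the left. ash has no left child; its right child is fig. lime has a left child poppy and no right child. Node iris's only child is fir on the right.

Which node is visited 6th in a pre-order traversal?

Pre-order visits the node, then its left subtree, then its right subtree.
Visit teak.
At teak: go left to elm.
  Visit elm.
  At elm: go left to reed.
    Visit reed.
    At reed: go left to kale.
      Visit kale.
      At kale: go left to bay.
        bay is a leaf — visit bay.
      At kale: no right child.
    At reed: no right child.
  At elm: go right to iris.
    Visit iris.
    At iris: no left child.
    At iris: go right to fir.
      fir is a leaf — visit fir.
At teak: go right to lily.
  Visit lily.
  At lily: no left child.
  At lily: go right to mint.
    Visit mint.
    At mint: go left to pear.
      Visit pear.
      At pear: go left to lime.
        Visit lime.
        At lime: go left to poppy.
          poppy is a leaf — visit poppy.
        At lime: no right child.
      At pear: no right child.
    At mint: go right to ash.
      Visit ash.
      At ash: no left child.
      At ash: go right to fig.
        Visit fig.
        At fig: go left to daisy.
          daisy is a leaf — visit daisy.
        At fig: go right to cedar.
          cedar is a leaf — visit cedar.
Full pre-order sequence: teak, elm, reed, kale, bay, iris, fir, lily, mint, pear, lime, poppy, ash, fig, daisy, cedar.

iris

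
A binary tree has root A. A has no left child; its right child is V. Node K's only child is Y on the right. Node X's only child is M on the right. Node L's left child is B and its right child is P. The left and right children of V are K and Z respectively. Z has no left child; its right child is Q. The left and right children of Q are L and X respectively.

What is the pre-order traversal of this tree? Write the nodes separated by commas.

Pre-order visits the node, then its left subtree, then its right subtree.
Visit A.
At A: no left child.
At A: go right to V.
  Visit V.
  At V: go left to K.
    Visit K.
    At K: no left child.
    At K: go right to Y.
      Y is a leaf — visit Y.
  At V: go right to Z.
    Visit Z.
    At Z: no left child.
    At Z: go right to Q.
      Visit Q.
      At Q: go left to L.
        Visit L.
        At L: go left to B.
          B is a leaf — visit B.
        At L: go right to P.
          P is a leaf — visit P.
      At Q: go right to X.
        Visit X.
        At X: no left child.
        At X: go right to M.
          M is a leaf — visit M.

A, V, K, Y, Z, Q, L, B, P, X, M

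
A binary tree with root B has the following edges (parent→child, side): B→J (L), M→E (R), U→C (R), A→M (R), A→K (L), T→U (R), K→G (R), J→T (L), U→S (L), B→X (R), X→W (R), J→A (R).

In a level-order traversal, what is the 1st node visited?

Level-order visits nodes level by level from the root, left to right within each level.
Level 0: B
Level 1: J, X
Level 2: T, A, W
Level 3: U, K, M
Level 4: S, C, G, E
Full level-order sequence: B, J, X, T, A, W, U, K, M, S, C, G, E.

B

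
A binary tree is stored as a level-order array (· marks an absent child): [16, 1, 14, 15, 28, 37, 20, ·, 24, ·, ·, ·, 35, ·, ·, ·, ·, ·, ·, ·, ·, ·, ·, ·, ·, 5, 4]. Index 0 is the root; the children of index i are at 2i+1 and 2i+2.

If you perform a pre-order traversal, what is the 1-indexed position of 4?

Pre-order visits the node, then its left subtree, then its right subtree.
Visit 16.
At 16: go left to 1.
  Visit 1.
  At 1: go left to 15.
    Visit 15.
    At 15: no left child.
    At 15: go right to 24.
      24 is a leaf — visit 24.
  At 1: go right to 28.
    28 is a leaf — visit 28.
At 16: go right to 14.
  Visit 14.
  At 14: go left to 37.
    Visit 37.
    At 37: no left child.
    At 37: go right to 35.
      Visit 35.
      At 35: go left to 5.
        5 is a leaf — visit 5.
      At 35: go right to 4.
        4 is a leaf — visit 4.
  At 14: go right to 20.
    20 is a leaf — visit 20.
Full pre-order sequence: 16, 1, 15, 24, 28, 14, 37, 35, 5, 4, 20.

10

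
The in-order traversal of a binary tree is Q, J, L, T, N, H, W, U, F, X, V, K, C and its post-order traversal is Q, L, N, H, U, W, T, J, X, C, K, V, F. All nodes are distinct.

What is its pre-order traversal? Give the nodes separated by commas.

F, J, Q, T, L, W, H, N, U, V, X, K, C

The last element of post-order is the root; it splits in-order into left and right subtrees.
Root F: left subtree has 8 nodes {Q, J, L, T, N, H, W, U}, right has 4 {X, V, K, C}.
  Root J: left subtree has 1 node {Q}, right has 6 {L, T, N, H, W, U}.
    Root T: left subtree has 1 node {L}, right has 4 {N, H, W, U}.
      Root W: left subtree has 2 nodes {N, H}, right has 1 {U}.
        Root H: left subtree has 1 node {N}, right has 0 { }.
  Root V: left subtree has 1 node {X}, right has 2 {K, C}.
    Root K: left subtree has 0 nodes { }, right has 1 {C}.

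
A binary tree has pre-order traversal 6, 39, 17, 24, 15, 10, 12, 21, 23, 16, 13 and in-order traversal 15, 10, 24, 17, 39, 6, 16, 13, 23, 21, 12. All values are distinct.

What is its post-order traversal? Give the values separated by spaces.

10 15 24 17 39 13 16 23 21 12 6

The first element of pre-order is the root; it splits in-order into left and right subtrees.
Root 6: left subtree has 5 nodes {15, 10, 24, 17, 39}, right has 5 {16, 13, 23, 21, 12}.
  Root 39: left subtree has 4 nodes {15, 10, 24, 17}, right has 0 { }.
    Root 17: left subtree has 3 nodes {15, 10, 24}, right has 0 { }.
      Root 24: left subtree has 2 nodes {15, 10}, right has 0 { }.
        Root 15: left subtree has 0 nodes { }, right has 1 {10}.
  Root 12: left subtree has 4 nodes {16, 13, 23, 21}, right has 0 { }.
    Root 21: left subtree has 3 nodes {16, 13, 23}, right has 0 { }.
      Root 23: left subtree has 2 nodes {16, 13}, right has 0 { }.
        Root 16: left subtree has 0 nodes { }, right has 1 {13}.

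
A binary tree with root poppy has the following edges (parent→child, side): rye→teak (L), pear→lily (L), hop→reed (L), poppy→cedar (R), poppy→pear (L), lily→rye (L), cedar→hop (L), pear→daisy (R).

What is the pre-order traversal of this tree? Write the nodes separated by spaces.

Pre-order visits the node, then its left subtree, then its right subtree.
Visit poppy.
At poppy: go left to pear.
  Visit pear.
  At pear: go left to lily.
    Visit lily.
    At lily: go left to rye.
      Visit rye.
      At rye: go left to teak.
        teak is a leaf — visit teak.
      At rye: no right child.
    At lily: no right child.
  At pear: go right to daisy.
    daisy is a leaf — visit daisy.
At poppy: go right to cedar.
  Visit cedar.
  At cedar: go left to hop.
    Visit hop.
    At hop: go left to reed.
      reed is a leaf — visit reed.
    At hop: no right child.
  At cedar: no right child.

poppy pear lily rye teak daisy cedar hop reed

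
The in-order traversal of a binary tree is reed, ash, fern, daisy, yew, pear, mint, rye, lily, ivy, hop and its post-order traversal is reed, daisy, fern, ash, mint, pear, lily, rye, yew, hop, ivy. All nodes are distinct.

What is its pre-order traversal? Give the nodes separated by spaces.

The last element of post-order is the root; it splits in-order into left and right subtrees.
Root ivy: left subtree has 9 nodes {reed, ash, fern, daisy, yew, pear, mint, rye, lily}, right has 1 {hop}.
  Root yew: left subtree has 4 nodes {reed, ash, fern, daisy}, right has 4 {pear, mint, rye, lily}.
    Root ash: left subtree has 1 node {reed}, right has 2 {fern, daisy}.
      Root fern: left subtree has 0 nodes { }, right has 1 {daisy}.
    Root rye: left subtree has 2 nodes {pear, mint}, right has 1 {lily}.
      Root pear: left subtree has 0 nodes { }, right has 1 {mint}.

ivy yew ash reed fern daisy rye pear mint lily hop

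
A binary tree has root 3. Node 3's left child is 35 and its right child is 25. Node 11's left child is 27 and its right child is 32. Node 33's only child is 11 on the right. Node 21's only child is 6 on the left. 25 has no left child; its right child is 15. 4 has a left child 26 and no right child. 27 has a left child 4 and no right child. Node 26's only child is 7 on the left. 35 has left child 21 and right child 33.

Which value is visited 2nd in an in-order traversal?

21

In-order visits the left subtree, then the node, then the right subtree.
At 3: go left to 35.
  At 35: go left to 21.
    At 21: go left to 6.
      6 is a leaf — visit 6.
    Visit 21.
    At 21: no right child.
  Visit 35.
  At 35: go right to 33.
    At 33: no left child.
    Visit 33.
    At 33: go right to 11.
      At 11: go left to 27.
        At 27: go left to 4.
          At 4: go left to 26.
            At 26: go left to 7.
              7 is a leaf — visit 7.
            Visit 26.
            At 26: no right child.
          Visit 4.
          At 4: no right child.
        Visit 27.
        At 27: no right child.
      Visit 11.
      At 11: go right to 32.
        32 is a leaf — visit 32.
Visit 3.
At 3: go right to 25.
  At 25: no left child.
  Visit 25.
  At 25: go right to 15.
    15 is a leaf — visit 15.
Full in-order sequence: 6, 21, 35, 33, 7, 26, 4, 27, 11, 32, 3, 25, 15.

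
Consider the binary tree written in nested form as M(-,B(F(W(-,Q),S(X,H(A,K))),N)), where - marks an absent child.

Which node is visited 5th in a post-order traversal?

K

Post-order visits the left subtree, then the right subtree, then the node.
At M: no left child.
At M: go right to B.
  At B: go left to F.
    At F: go left to W.
      At W: no left child.
      At W: go right to Q.
        Q is a leaf — visit Q.
      Visit W.
    At F: go right to S.
      At S: go left to X.
        X is a leaf — visit X.
      At S: go right to H.
        At H: go left to A.
          A is a leaf — visit A.
        At H: go right to K.
          K is a leaf — visit K.
        Visit H.
      Visit S.
    Visit F.
  At B: go right to N.
    N is a leaf — visit N.
  Visit B.
Visit M.
Full post-order sequence: Q, W, X, A, K, H, S, F, N, B, M.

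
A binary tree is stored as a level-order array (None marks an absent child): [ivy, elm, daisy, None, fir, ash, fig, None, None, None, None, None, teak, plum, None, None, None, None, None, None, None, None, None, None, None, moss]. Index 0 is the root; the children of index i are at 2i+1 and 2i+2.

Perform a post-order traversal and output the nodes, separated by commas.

fir, elm, moss, teak, ash, plum, fig, daisy, ivy

Post-order visits the left subtree, then the right subtree, then the node.
At ivy: go left to elm.
  At elm: no left child.
  At elm: go right to fir.
    fir is a leaf — visit fir.
  Visit elm.
At ivy: go right to daisy.
  At daisy: go left to ash.
    At ash: no left child.
    At ash: go right to teak.
      At teak: go left to moss.
        moss is a leaf — visit moss.
      At teak: no right child.
      Visit teak.
    Visit ash.
  At daisy: go right to fig.
    At fig: go left to plum.
      plum is a leaf — visit plum.
    At fig: no right child.
    Visit fig.
  Visit daisy.
Visit ivy.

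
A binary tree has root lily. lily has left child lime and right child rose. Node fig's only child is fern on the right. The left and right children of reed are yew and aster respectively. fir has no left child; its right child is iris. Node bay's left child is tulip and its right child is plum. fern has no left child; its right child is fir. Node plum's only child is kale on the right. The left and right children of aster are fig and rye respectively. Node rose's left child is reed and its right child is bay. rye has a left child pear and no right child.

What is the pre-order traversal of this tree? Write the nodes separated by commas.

lily, lime, rose, reed, yew, aster, fig, fern, fir, iris, rye, pear, bay, tulip, plum, kale

Pre-order visits the node, then its left subtree, then its right subtree.
Visit lily.
At lily: go left to lime.
  lime is a leaf — visit lime.
At lily: go right to rose.
  Visit rose.
  At rose: go left to reed.
    Visit reed.
    At reed: go left to yew.
      yew is a leaf — visit yew.
    At reed: go right to aster.
      Visit aster.
      At aster: go left to fig.
        Visit fig.
        At fig: no left child.
        At fig: go right to fern.
          Visit fern.
          At fern: no left child.
          At fern: go right to fir.
            Visit fir.
            At fir: no left child.
            At fir: go right to iris.
              iris is a leaf — visit iris.
      At aster: go right to rye.
        Visit rye.
        At rye: go left to pear.
          pear is a leaf — visit pear.
        At rye: no right child.
  At rose: go right to bay.
    Visit bay.
    At bay: go left to tulip.
      tulip is a leaf — visit tulip.
    At bay: go right to plum.
      Visit plum.
      At plum: no left child.
      At plum: go right to kale.
        kale is a leaf — visit kale.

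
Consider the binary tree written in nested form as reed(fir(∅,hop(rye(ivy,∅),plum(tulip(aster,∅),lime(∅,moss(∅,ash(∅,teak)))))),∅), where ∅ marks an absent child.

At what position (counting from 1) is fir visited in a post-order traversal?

Post-order visits the left subtree, then the right subtree, then the node.
At reed: go left to fir.
  At fir: no left child.
  At fir: go right to hop.
    At hop: go left to rye.
      At rye: go left to ivy.
        ivy is a leaf — visit ivy.
      At rye: no right child.
      Visit rye.
    At hop: go right to plum.
      At plum: go left to tulip.
        At tulip: go left to aster.
          aster is a leaf — visit aster.
        At tulip: no right child.
        Visit tulip.
      At plum: go right to lime.
        At lime: no left child.
        At lime: go right to moss.
          At moss: no left child.
          At moss: go right to ash.
            At ash: no left child.
            At ash: go right to teak.
              teak is a leaf — visit teak.
            Visit ash.
          Visit moss.
        Visit lime.
      Visit plum.
    Visit hop.
  Visit fir.
At reed: no right child.
Visit reed.
Full post-order sequence: ivy, rye, aster, tulip, teak, ash, moss, lime, plum, hop, fir, reed.

11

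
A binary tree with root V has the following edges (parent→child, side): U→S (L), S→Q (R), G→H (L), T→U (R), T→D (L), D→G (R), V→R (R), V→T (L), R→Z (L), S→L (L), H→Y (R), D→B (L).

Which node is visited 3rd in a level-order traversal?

Level-order visits nodes level by level from the root, left to right within each level.
Level 0: V
Level 1: T, R
Level 2: D, U, Z
Level 3: B, G, S
Level 4: H, L, Q
Level 5: Y
Full level-order sequence: V, T, R, D, U, Z, B, G, S, H, L, Q, Y.

R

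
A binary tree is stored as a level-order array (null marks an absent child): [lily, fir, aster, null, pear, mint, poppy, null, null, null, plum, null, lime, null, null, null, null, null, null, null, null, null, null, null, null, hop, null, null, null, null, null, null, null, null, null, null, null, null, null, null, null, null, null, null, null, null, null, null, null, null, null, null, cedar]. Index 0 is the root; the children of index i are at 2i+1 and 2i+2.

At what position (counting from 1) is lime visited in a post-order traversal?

Post-order visits the left subtree, then the right subtree, then the node.
At lily: go left to fir.
  At fir: no left child.
  At fir: go right to pear.
    At pear: no left child.
    At pear: go right to plum.
      plum is a leaf — visit plum.
    Visit pear.
  Visit fir.
At lily: go right to aster.
  At aster: go left to mint.
    At mint: no left child.
    At mint: go right to lime.
      At lime: go left to hop.
        At hop: no left child.
        At hop: go right to cedar.
          cedar is a leaf — visit cedar.
        Visit hop.
      At lime: no right child.
      Visit lime.
    Visit mint.
  At aster: go right to poppy.
    poppy is a leaf — visit poppy.
  Visit aster.
Visit lily.
Full post-order sequence: plum, pear, fir, cedar, hop, lime, mint, poppy, aster, lily.

6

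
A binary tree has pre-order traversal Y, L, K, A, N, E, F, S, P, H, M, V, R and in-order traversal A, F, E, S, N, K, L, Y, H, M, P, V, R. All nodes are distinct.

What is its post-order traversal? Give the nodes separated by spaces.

The first element of pre-order is the root; it splits in-order into left and right subtrees.
Root Y: left subtree has 7 nodes {A, F, E, S, N, K, L}, right has 5 {H, M, P, V, R}.
  Root L: left subtree has 6 nodes {A, F, E, S, N, K}, right has 0 { }.
    Root K: left subtree has 5 nodes {A, F, E, S, N}, right has 0 { }.
      Root A: left subtree has 0 nodes { }, right has 4 {F, E, S, N}.
        Root N: left subtree has 3 nodes {F, E, S}, right has 0 { }.
          Root E: left subtree has 1 node {F}, right has 1 {S}.
  Root P: left subtree has 2 nodes {H, M}, right has 2 {V, R}.
    Root H: left subtree has 0 nodes { }, right has 1 {M}.
    Root V: left subtree has 0 nodes { }, right has 1 {R}.

F S E N A K L M H R V P Y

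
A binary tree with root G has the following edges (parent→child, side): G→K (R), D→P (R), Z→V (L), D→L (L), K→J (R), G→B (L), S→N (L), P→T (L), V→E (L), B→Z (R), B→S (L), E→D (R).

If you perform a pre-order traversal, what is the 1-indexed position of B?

2

Pre-order visits the node, then its left subtree, then its right subtree.
Visit G.
At G: go left to B.
  Visit B.
  At B: go left to S.
    Visit S.
    At S: go left to N.
      N is a leaf — visit N.
    At S: no right child.
  At B: go right to Z.
    Visit Z.
    At Z: go left to V.
      Visit V.
      At V: go left to E.
        Visit E.
        At E: no left child.
        At E: go right to D.
          Visit D.
          At D: go left to L.
            L is a leaf — visit L.
          At D: go right to P.
            Visit P.
            At P: go left to T.
              T is a leaf — visit T.
            At P: no right child.
      At V: no right child.
    At Z: no right child.
At G: go right to K.
  Visit K.
  At K: no left child.
  At K: go right to J.
    J is a leaf — visit J.
Full pre-order sequence: G, B, S, N, Z, V, E, D, L, P, T, K, J.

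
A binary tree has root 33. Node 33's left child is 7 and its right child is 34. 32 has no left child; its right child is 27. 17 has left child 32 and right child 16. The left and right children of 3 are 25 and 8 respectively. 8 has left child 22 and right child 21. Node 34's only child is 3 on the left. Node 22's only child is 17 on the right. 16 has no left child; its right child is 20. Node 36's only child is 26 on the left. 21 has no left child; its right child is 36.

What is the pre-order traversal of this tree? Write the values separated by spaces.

Pre-order visits the node, then its left subtree, then its right subtree.
Visit 33.
At 33: go left to 7.
  7 is a leaf — visit 7.
At 33: go right to 34.
  Visit 34.
  At 34: go left to 3.
    Visit 3.
    At 3: go left to 25.
      25 is a leaf — visit 25.
    At 3: go right to 8.
      Visit 8.
      At 8: go left to 22.
        Visit 22.
        At 22: no left child.
        At 22: go right to 17.
          Visit 17.
          At 17: go left to 32.
            Visit 32.
            At 32: no left child.
            At 32: go right to 27.
              27 is a leaf — visit 27.
          At 17: go right to 16.
            Visit 16.
            At 16: no left child.
            At 16: go right to 20.
              20 is a leaf — visit 20.
      At 8: go right to 21.
        Visit 21.
        At 21: no left child.
        At 21: go right to 36.
          Visit 36.
          At 36: go left to 26.
            26 is a leaf — visit 26.
          At 36: no right child.
  At 34: no right child.

33 7 34 3 25 8 22 17 32 27 16 20 21 36 26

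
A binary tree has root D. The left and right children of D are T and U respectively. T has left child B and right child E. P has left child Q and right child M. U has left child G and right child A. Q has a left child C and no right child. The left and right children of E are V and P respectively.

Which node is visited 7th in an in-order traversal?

In-order visits the left subtree, then the node, then the right subtree.
At D: go left to T.
  At T: go left to B.
    B is a leaf — visit B.
  Visit T.
  At T: go right to E.
    At E: go left to V.
      V is a leaf — visit V.
    Visit E.
    At E: go right to P.
      At P: go left to Q.
        At Q: go left to C.
          C is a leaf — visit C.
        Visit Q.
        At Q: no right child.
      Visit P.
      At P: go right to M.
        M is a leaf — visit M.
Visit D.
At D: go right to U.
  At U: go left to G.
    G is a leaf — visit G.
  Visit U.
  At U: go right to A.
    A is a leaf — visit A.
Full in-order sequence: B, T, V, E, C, Q, P, M, D, G, U, A.

P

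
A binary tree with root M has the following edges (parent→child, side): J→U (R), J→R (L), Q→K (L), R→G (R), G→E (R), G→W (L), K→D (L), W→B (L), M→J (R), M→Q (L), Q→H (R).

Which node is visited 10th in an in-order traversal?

E

In-order visits the left subtree, then the node, then the right subtree.
At M: go left to Q.
  At Q: go left to K.
    At K: go left to D.
      D is a leaf — visit D.
    Visit K.
    At K: no right child.
  Visit Q.
  At Q: go right to H.
    H is a leaf — visit H.
Visit M.
At M: go right to J.
  At J: go left to R.
    At R: no left child.
    Visit R.
    At R: go right to G.
      At G: go left to W.
        At W: go left to B.
          B is a leaf — visit B.
        Visit W.
        At W: no right child.
      Visit G.
      At G: go right to E.
        E is a leaf — visit E.
  Visit J.
  At J: go right to U.
    U is a leaf — visit U.
Full in-order sequence: D, K, Q, H, M, R, B, W, G, E, J, U.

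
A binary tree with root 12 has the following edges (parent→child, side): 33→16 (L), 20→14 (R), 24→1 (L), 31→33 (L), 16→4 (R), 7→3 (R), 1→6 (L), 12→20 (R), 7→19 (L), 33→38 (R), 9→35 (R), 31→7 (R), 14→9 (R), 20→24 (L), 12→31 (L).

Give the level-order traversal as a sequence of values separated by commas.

Level-order visits nodes level by level from the root, left to right within each level.
Level 0: 12
Level 1: 31, 20
Level 2: 33, 7, 24, 14
Level 3: 16, 38, 19, 3, 1, 9
Level 4: 4, 6, 35

12, 31, 20, 33, 7, 24, 14, 16, 38, 19, 3, 1, 9, 4, 6, 35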